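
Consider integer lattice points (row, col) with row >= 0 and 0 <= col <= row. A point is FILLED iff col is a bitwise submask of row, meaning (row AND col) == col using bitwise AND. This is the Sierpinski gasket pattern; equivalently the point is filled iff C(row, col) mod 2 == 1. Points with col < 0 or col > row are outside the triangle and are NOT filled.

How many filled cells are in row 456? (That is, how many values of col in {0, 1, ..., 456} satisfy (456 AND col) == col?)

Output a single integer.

456 in binary = 111001000
popcount(456) = number of 1-bits in 111001000 = 4
A col c satisfies (456 AND c) == c iff every set bit of c is also set in 456; each of the 4 set bits of 456 can independently be on or off in c.
count = 2^4 = 16

Answer: 16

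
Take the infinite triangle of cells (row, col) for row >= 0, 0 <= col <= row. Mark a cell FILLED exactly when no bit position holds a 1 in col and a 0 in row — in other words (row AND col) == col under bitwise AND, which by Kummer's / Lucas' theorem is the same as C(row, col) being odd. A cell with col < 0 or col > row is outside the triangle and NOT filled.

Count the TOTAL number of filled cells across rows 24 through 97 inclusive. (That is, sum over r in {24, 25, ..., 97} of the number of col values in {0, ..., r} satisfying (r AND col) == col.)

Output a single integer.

Answer: 1092

Derivation:
r24=11000 pc2: +4 =4
r25=11001 pc3: +8 =12
r26=11010 pc3: +8 =20
r27=11011 pc4: +16 =36
r28=11100 pc3: +8 =44
r29=11101 pc4: +16 =60
r30=11110 pc4: +16 =76
r31=11111 pc5: +32 =108
r32=100000 pc1: +2 =110
r33=100001 pc2: +4 =114
r34=100010 pc2: +4 =118
r35=100011 pc3: +8 =126
r36=100100 pc2: +4 =130
r37=100101 pc3: +8 =138
r38=100110 pc3: +8 =146
r39=100111 pc4: +16 =162
r40=101000 pc2: +4 =166
r41=101001 pc3: +8 =174
r42=101010 pc3: +8 =182
r43=101011 pc4: +16 =198
r44=101100 pc3: +8 =206
r45=101101 pc4: +16 =222
r46=101110 pc4: +16 =238
r47=101111 pc5: +32 =270
r48=110000 pc2: +4 =274
r49=110001 pc3: +8 =282
r50=110010 pc3: +8 =290
r51=110011 pc4: +16 =306
r52=110100 pc3: +8 =314
r53=110101 pc4: +16 =330
r54=110110 pc4: +16 =346
r55=110111 pc5: +32 =378
r56=111000 pc3: +8 =386
r57=111001 pc4: +16 =402
r58=111010 pc4: +16 =418
r59=111011 pc5: +32 =450
r60=111100 pc4: +16 =466
r61=111101 pc5: +32 =498
r62=111110 pc5: +32 =530
r63=111111 pc6: +64 =594
r64=1000000 pc1: +2 =596
r65=1000001 pc2: +4 =600
r66=1000010 pc2: +4 =604
r67=1000011 pc3: +8 =612
r68=1000100 pc2: +4 =616
r69=1000101 pc3: +8 =624
r70=1000110 pc3: +8 =632
r71=1000111 pc4: +16 =648
r72=1001000 pc2: +4 =652
r73=1001001 pc3: +8 =660
r74=1001010 pc3: +8 =668
r75=1001011 pc4: +16 =684
r76=1001100 pc3: +8 =692
r77=1001101 pc4: +16 =708
r78=1001110 pc4: +16 =724
r79=1001111 pc5: +32 =756
r80=1010000 pc2: +4 =760
r81=1010001 pc3: +8 =768
r82=1010010 pc3: +8 =776
r83=1010011 pc4: +16 =792
r84=1010100 pc3: +8 =800
r85=1010101 pc4: +16 =816
r86=1010110 pc4: +16 =832
r87=1010111 pc5: +32 =864
r88=1011000 pc3: +8 =872
r89=1011001 pc4: +16 =888
r90=1011010 pc4: +16 =904
r91=1011011 pc5: +32 =936
r92=1011100 pc4: +16 =952
r93=1011101 pc5: +32 =984
r94=1011110 pc5: +32 =1016
r95=1011111 pc6: +64 =1080
r96=1100000 pc2: +4 =1084
r97=1100001 pc3: +8 =1092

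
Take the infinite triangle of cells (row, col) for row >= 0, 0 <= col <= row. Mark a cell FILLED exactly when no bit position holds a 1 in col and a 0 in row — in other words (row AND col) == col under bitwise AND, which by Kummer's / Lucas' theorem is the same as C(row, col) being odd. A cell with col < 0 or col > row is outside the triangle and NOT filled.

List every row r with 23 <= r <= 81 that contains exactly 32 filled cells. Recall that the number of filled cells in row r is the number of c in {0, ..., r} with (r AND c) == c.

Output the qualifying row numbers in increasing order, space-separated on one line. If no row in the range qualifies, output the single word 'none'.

Row r has 2^popcount(r) filled cells, so we need popcount(r) = log2(32) = 5.
Scan r = 23..81 and keep those with exactly 5 one-bits:
r=23=10111 popcount=4 -> skip
r=24=11000 popcount=2 -> skip
r=25=11001 popcount=3 -> skip
r=26=11010 popcount=3 -> skip
r=27=11011 popcount=4 -> skip
r=28=11100 popcount=3 -> skip
r=29=11101 popcount=4 -> skip
r=30=11110 popcount=4 -> skip
r=31=11111 popcount=5 -> KEEP
r=32=100000 popcount=1 -> skip
r=33=100001 popcount=2 -> skip
r=34=100010 popcount=2 -> skip
r=35=100011 popcount=3 -> skip
r=36=100100 popcount=2 -> skip
r=37=100101 popcount=3 -> skip
r=38=100110 popcount=3 -> skip
r=39=100111 popcount=4 -> skip
r=40=101000 popcount=2 -> skip
r=41=101001 popcount=3 -> skip
r=42=101010 popcount=3 -> skip
r=43=101011 popcount=4 -> skip
r=44=101100 popcount=3 -> skip
r=45=101101 popcount=4 -> skip
r=46=101110 popcount=4 -> skip
r=47=101111 popcount=5 -> KEEP
r=48=110000 popcount=2 -> skip
r=49=110001 popcount=3 -> skip
r=50=110010 popcount=3 -> skip
r=51=110011 popcount=4 -> skip
r=52=110100 popcount=3 -> skip
r=53=110101 popcount=4 -> skip
r=54=110110 popcount=4 -> skip
r=55=110111 popcount=5 -> KEEP
r=56=111000 popcount=3 -> skip
r=57=111001 popcount=4 -> skip
r=58=111010 popcount=4 -> skip
r=59=111011 popcount=5 -> KEEP
r=60=111100 popcount=4 -> skip
r=61=111101 popcount=5 -> KEEP
r=62=111110 popcount=5 -> KEEP
r=63=111111 popcount=6 -> skip
r=64=1000000 popcount=1 -> skip
r=65=1000001 popcount=2 -> skip
r=66=1000010 popcount=2 -> skip
r=67=1000011 popcount=3 -> skip
r=68=1000100 popcount=2 -> skip
r=69=1000101 popcount=3 -> skip
r=70=1000110 popcount=3 -> skip
r=71=1000111 popcount=4 -> skip
r=72=1001000 popcount=2 -> skip
r=73=1001001 popcount=3 -> skip
r=74=1001010 popcount=3 -> skip
r=75=1001011 popcount=4 -> skip
r=76=1001100 popcount=3 -> skip
r=77=1001101 popcount=4 -> skip
r=78=1001110 popcount=4 -> skip
r=79=1001111 popcount=5 -> KEEP
r=80=1010000 popcount=2 -> skip
r=81=1010001 popcount=3 -> skip
Kept rows: 31 47 55 59 61 62 79

Answer: 31 47 55 59 61 62 79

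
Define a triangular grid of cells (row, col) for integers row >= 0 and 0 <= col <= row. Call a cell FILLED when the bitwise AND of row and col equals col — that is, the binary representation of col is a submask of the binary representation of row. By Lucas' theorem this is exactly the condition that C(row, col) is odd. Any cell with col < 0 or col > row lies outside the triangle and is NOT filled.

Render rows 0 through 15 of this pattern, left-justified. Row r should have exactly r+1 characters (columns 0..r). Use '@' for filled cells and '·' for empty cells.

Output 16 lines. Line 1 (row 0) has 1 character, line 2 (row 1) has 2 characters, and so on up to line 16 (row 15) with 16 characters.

Answer: @
@@
@·@
@@@@
@···@
@@··@@
@·@·@·@
@@@@@@@@
@·······@
@@······@@
@·@·····@·@
@@@@····@@@@
@···@···@···@
@@··@@··@@··@@
@·@·@·@·@·@·@·@
@@@@@@@@@@@@@@@@

Derivation:
r0=0: @
r1=1: @@
r2=10: @·@
r3=11: @@@@
r4=100: @···@
r5=101: @@··@@
r6=110: @·@·@·@
r7=111: @@@@@@@@
r8=1000: @·······@
r9=1001: @@······@@
r10=1010: @·@·····@·@
r11=1011: @@@@····@@@@
r12=1100: @···@···@···@
r13=1101: @@··@@··@@··@@
r14=1110: @·@·@·@·@·@·@·@
r15=1111: @@@@@@@@@@@@@@@@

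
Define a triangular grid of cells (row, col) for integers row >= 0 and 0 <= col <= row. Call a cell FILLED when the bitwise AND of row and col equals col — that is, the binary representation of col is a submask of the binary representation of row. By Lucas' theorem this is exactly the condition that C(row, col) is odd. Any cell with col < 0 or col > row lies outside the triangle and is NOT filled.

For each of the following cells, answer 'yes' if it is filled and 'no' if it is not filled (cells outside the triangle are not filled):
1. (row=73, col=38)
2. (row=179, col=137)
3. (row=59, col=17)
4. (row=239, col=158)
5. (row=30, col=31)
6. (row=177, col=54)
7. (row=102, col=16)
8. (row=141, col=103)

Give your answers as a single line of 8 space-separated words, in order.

(73,38): row=0b1001001, col=0b100110, row AND col = 0b0 = 0; 0 != 38 -> empty
(179,137): row=0b10110011, col=0b10001001, row AND col = 0b10000001 = 129; 129 != 137 -> empty
(59,17): row=0b111011, col=0b10001, row AND col = 0b10001 = 17; 17 == 17 -> filled
(239,158): row=0b11101111, col=0b10011110, row AND col = 0b10001110 = 142; 142 != 158 -> empty
(30,31): col outside [0, 30] -> not filled
(177,54): row=0b10110001, col=0b110110, row AND col = 0b110000 = 48; 48 != 54 -> empty
(102,16): row=0b1100110, col=0b10000, row AND col = 0b0 = 0; 0 != 16 -> empty
(141,103): row=0b10001101, col=0b1100111, row AND col = 0b101 = 5; 5 != 103 -> empty

Answer: no no yes no no no no no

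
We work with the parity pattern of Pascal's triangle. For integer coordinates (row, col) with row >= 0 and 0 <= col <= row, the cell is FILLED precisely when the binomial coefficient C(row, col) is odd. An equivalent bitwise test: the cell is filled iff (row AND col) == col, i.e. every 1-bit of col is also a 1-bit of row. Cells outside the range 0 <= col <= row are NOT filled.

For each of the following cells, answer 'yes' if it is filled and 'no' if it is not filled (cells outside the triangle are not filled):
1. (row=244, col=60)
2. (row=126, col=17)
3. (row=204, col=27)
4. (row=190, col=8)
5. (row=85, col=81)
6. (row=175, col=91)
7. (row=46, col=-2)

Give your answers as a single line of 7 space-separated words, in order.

Answer: no no no yes yes no no

Derivation:
(244,60): row=0b11110100, col=0b111100, row AND col = 0b110100 = 52; 52 != 60 -> empty
(126,17): row=0b1111110, col=0b10001, row AND col = 0b10000 = 16; 16 != 17 -> empty
(204,27): row=0b11001100, col=0b11011, row AND col = 0b1000 = 8; 8 != 27 -> empty
(190,8): row=0b10111110, col=0b1000, row AND col = 0b1000 = 8; 8 == 8 -> filled
(85,81): row=0b1010101, col=0b1010001, row AND col = 0b1010001 = 81; 81 == 81 -> filled
(175,91): row=0b10101111, col=0b1011011, row AND col = 0b1011 = 11; 11 != 91 -> empty
(46,-2): col outside [0, 46] -> not filled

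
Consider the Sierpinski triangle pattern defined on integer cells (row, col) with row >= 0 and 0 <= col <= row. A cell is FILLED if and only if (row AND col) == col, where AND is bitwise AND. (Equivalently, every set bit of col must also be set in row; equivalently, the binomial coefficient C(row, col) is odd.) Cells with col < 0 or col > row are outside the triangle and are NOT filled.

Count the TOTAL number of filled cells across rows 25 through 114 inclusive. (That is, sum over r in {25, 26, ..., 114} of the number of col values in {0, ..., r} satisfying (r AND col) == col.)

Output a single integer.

r25=11001 pc3: +8 =8
r26=11010 pc3: +8 =16
r27=11011 pc4: +16 =32
r28=11100 pc3: +8 =40
r29=11101 pc4: +16 =56
r30=11110 pc4: +16 =72
r31=11111 pc5: +32 =104
r32=100000 pc1: +2 =106
r33=100001 pc2: +4 =110
r34=100010 pc2: +4 =114
r35=100011 pc3: +8 =122
r36=100100 pc2: +4 =126
r37=100101 pc3: +8 =134
r38=100110 pc3: +8 =142
r39=100111 pc4: +16 =158
r40=101000 pc2: +4 =162
r41=101001 pc3: +8 =170
r42=101010 pc3: +8 =178
r43=101011 pc4: +16 =194
r44=101100 pc3: +8 =202
r45=101101 pc4: +16 =218
r46=101110 pc4: +16 =234
r47=101111 pc5: +32 =266
r48=110000 pc2: +4 =270
r49=110001 pc3: +8 =278
r50=110010 pc3: +8 =286
r51=110011 pc4: +16 =302
r52=110100 pc3: +8 =310
r53=110101 pc4: +16 =326
r54=110110 pc4: +16 =342
r55=110111 pc5: +32 =374
r56=111000 pc3: +8 =382
r57=111001 pc4: +16 =398
r58=111010 pc4: +16 =414
r59=111011 pc5: +32 =446
r60=111100 pc4: +16 =462
r61=111101 pc5: +32 =494
r62=111110 pc5: +32 =526
r63=111111 pc6: +64 =590
r64=1000000 pc1: +2 =592
r65=1000001 pc2: +4 =596
r66=1000010 pc2: +4 =600
r67=1000011 pc3: +8 =608
r68=1000100 pc2: +4 =612
r69=1000101 pc3: +8 =620
r70=1000110 pc3: +8 =628
r71=1000111 pc4: +16 =644
r72=1001000 pc2: +4 =648
r73=1001001 pc3: +8 =656
r74=1001010 pc3: +8 =664
r75=1001011 pc4: +16 =680
r76=1001100 pc3: +8 =688
r77=1001101 pc4: +16 =704
r78=1001110 pc4: +16 =720
r79=1001111 pc5: +32 =752
r80=1010000 pc2: +4 =756
r81=1010001 pc3: +8 =764
r82=1010010 pc3: +8 =772
r83=1010011 pc4: +16 =788
r84=1010100 pc3: +8 =796
r85=1010101 pc4: +16 =812
r86=1010110 pc4: +16 =828
r87=1010111 pc5: +32 =860
r88=1011000 pc3: +8 =868
r89=1011001 pc4: +16 =884
r90=1011010 pc4: +16 =900
r91=1011011 pc5: +32 =932
r92=1011100 pc4: +16 =948
r93=1011101 pc5: +32 =980
r94=1011110 pc5: +32 =1012
r95=1011111 pc6: +64 =1076
r96=1100000 pc2: +4 =1080
r97=1100001 pc3: +8 =1088
r98=1100010 pc3: +8 =1096
r99=1100011 pc4: +16 =1112
r100=1100100 pc3: +8 =1120
r101=1100101 pc4: +16 =1136
r102=1100110 pc4: +16 =1152
r103=1100111 pc5: +32 =1184
r104=1101000 pc3: +8 =1192
r105=1101001 pc4: +16 =1208
r106=1101010 pc4: +16 =1224
r107=1101011 pc5: +32 =1256
r108=1101100 pc4: +16 =1272
r109=1101101 pc5: +32 =1304
r110=1101110 pc5: +32 =1336
r111=1101111 pc6: +64 =1400
r112=1110000 pc3: +8 =1408
r113=1110001 pc4: +16 =1424
r114=1110010 pc4: +16 =1440

Answer: 1440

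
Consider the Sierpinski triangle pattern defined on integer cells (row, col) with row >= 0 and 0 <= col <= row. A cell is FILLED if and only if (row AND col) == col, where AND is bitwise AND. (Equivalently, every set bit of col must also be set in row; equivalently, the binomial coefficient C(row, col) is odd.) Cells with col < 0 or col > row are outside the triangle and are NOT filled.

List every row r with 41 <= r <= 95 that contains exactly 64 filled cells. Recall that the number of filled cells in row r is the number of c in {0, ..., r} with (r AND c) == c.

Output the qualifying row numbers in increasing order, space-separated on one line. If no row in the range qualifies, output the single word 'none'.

Answer: 63 95

Derivation:
Row r has 2^popcount(r) filled cells, so we need popcount(r) = log2(64) = 6.
Scan r = 41..95 and keep those with exactly 6 one-bits:
r=41=101001 popcount=3 -> skip
r=42=101010 popcount=3 -> skip
r=43=101011 popcount=4 -> skip
r=44=101100 popcount=3 -> skip
r=45=101101 popcount=4 -> skip
r=46=101110 popcount=4 -> skip
r=47=101111 popcount=5 -> skip
r=48=110000 popcount=2 -> skip
r=49=110001 popcount=3 -> skip
r=50=110010 popcount=3 -> skip
r=51=110011 popcount=4 -> skip
r=52=110100 popcount=3 -> skip
r=53=110101 popcount=4 -> skip
r=54=110110 popcount=4 -> skip
r=55=110111 popcount=5 -> skip
r=56=111000 popcount=3 -> skip
r=57=111001 popcount=4 -> skip
r=58=111010 popcount=4 -> skip
r=59=111011 popcount=5 -> skip
r=60=111100 popcount=4 -> skip
r=61=111101 popcount=5 -> skip
r=62=111110 popcount=5 -> skip
r=63=111111 popcount=6 -> KEEP
r=64=1000000 popcount=1 -> skip
r=65=1000001 popcount=2 -> skip
r=66=1000010 popcount=2 -> skip
r=67=1000011 popcount=3 -> skip
r=68=1000100 popcount=2 -> skip
r=69=1000101 popcount=3 -> skip
r=70=1000110 popcount=3 -> skip
r=71=1000111 popcount=4 -> skip
r=72=1001000 popcount=2 -> skip
r=73=1001001 popcount=3 -> skip
r=74=1001010 popcount=3 -> skip
r=75=1001011 popcount=4 -> skip
r=76=1001100 popcount=3 -> skip
r=77=1001101 popcount=4 -> skip
r=78=1001110 popcount=4 -> skip
r=79=1001111 popcount=5 -> skip
r=80=1010000 popcount=2 -> skip
r=81=1010001 popcount=3 -> skip
r=82=1010010 popcount=3 -> skip
r=83=1010011 popcount=4 -> skip
r=84=1010100 popcount=3 -> skip
r=85=1010101 popcount=4 -> skip
r=86=1010110 popcount=4 -> skip
r=87=1010111 popcount=5 -> skip
r=88=1011000 popcount=3 -> skip
r=89=1011001 popcount=4 -> skip
r=90=1011010 popcount=4 -> skip
r=91=1011011 popcount=5 -> skip
r=92=1011100 popcount=4 -> skip
r=93=1011101 popcount=5 -> skip
r=94=1011110 popcount=5 -> skip
r=95=1011111 popcount=6 -> KEEP
Kept rows: 63 95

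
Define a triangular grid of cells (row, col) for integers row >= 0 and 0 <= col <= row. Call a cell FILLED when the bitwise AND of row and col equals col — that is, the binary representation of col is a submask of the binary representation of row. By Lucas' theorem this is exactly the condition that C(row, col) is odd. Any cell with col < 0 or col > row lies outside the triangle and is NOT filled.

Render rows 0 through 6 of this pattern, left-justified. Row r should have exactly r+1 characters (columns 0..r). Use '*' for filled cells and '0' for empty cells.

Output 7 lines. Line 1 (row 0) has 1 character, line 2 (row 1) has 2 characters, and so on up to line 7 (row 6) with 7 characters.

Answer: *
**
*0*
****
*000*
**00**
*0*0*0*

Derivation:
r0=0: *
r1=1: **
r2=10: *0*
r3=11: ****
r4=100: *000*
r5=101: **00**
r6=110: *0*0*0*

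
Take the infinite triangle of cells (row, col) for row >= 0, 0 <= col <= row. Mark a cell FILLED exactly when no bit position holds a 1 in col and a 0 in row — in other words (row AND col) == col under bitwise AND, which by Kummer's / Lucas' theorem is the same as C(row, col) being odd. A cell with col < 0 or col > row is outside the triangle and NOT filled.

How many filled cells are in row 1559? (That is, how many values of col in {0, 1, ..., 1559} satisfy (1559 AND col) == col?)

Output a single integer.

1559 in binary = 11000010111
popcount(1559) = number of 1-bits in 11000010111 = 6
A col c satisfies (1559 AND c) == c iff every set bit of c is also set in 1559; each of the 6 set bits of 1559 can independently be on or off in c.
count = 2^6 = 64

Answer: 64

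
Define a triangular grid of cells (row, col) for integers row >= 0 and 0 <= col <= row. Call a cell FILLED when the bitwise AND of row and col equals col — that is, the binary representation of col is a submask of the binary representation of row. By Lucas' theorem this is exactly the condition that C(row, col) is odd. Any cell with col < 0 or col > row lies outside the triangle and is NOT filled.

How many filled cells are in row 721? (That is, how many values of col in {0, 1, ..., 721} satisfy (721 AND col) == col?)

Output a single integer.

721 in binary = 1011010001
popcount(721) = number of 1-bits in 1011010001 = 5
A col c satisfies (721 AND c) == c iff every set bit of c is also set in 721; each of the 5 set bits of 721 can independently be on or off in c.
count = 2^5 = 32

Answer: 32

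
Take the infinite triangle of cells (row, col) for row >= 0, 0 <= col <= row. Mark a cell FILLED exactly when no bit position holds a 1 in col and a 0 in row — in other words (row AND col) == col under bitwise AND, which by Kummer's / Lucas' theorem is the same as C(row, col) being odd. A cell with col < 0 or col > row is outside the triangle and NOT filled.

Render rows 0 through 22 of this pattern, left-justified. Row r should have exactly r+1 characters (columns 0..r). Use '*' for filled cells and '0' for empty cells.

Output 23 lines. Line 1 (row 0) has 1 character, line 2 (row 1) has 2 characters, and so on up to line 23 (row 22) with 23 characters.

Answer: *
**
*0*
****
*000*
**00**
*0*0*0*
********
*0000000*
**000000**
*0*00000*0*
****0000****
*000*000*000*
**00**00**00**
*0*0*0*0*0*0*0*
****************
*000000000000000*
**00000000000000**
*0*0000000000000*0*
****000000000000****
*000*00000000000*000*
**00**0000000000**00**
*0*0*0*000000000*0*0*0*

Derivation:
r0=0: *
r1=1: **
r2=10: *0*
r3=11: ****
r4=100: *000*
r5=101: **00**
r6=110: *0*0*0*
r7=111: ********
r8=1000: *0000000*
r9=1001: **000000**
r10=1010: *0*00000*0*
r11=1011: ****0000****
r12=1100: *000*000*000*
r13=1101: **00**00**00**
r14=1110: *0*0*0*0*0*0*0*
r15=1111: ****************
r16=10000: *000000000000000*
r17=10001: **00000000000000**
r18=10010: *0*0000000000000*0*
r19=10011: ****000000000000****
r20=10100: *000*00000000000*000*
r21=10101: **00**0000000000**00**
r22=10110: *0*0*0*000000000*0*0*0*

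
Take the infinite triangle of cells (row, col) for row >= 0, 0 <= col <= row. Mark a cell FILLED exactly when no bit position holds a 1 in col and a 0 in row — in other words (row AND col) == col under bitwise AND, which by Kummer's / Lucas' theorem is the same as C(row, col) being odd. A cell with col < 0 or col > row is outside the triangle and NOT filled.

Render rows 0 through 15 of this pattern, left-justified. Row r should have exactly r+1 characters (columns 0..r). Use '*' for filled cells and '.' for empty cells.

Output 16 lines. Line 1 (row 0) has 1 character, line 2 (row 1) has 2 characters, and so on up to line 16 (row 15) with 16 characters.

r0=0: *
r1=1: **
r2=10: *.*
r3=11: ****
r4=100: *...*
r5=101: **..**
r6=110: *.*.*.*
r7=111: ********
r8=1000: *.......*
r9=1001: **......**
r10=1010: *.*.....*.*
r11=1011: ****....****
r12=1100: *...*...*...*
r13=1101: **..**..**..**
r14=1110: *.*.*.*.*.*.*.*
r15=1111: ****************

Answer: *
**
*.*
****
*...*
**..**
*.*.*.*
********
*.......*
**......**
*.*.....*.*
****....****
*...*...*...*
**..**..**..**
*.*.*.*.*.*.*.*
****************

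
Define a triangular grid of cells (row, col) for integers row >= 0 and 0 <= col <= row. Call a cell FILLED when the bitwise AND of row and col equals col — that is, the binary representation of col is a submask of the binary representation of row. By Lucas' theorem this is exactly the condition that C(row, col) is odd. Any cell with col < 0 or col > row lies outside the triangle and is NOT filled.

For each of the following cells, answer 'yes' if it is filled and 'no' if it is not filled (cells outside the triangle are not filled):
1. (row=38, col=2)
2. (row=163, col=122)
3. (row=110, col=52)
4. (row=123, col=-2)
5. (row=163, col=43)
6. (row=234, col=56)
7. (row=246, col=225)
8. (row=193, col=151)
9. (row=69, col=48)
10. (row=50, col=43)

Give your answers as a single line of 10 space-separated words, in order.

(38,2): row=0b100110, col=0b10, row AND col = 0b10 = 2; 2 == 2 -> filled
(163,122): row=0b10100011, col=0b1111010, row AND col = 0b100010 = 34; 34 != 122 -> empty
(110,52): row=0b1101110, col=0b110100, row AND col = 0b100100 = 36; 36 != 52 -> empty
(123,-2): col outside [0, 123] -> not filled
(163,43): row=0b10100011, col=0b101011, row AND col = 0b100011 = 35; 35 != 43 -> empty
(234,56): row=0b11101010, col=0b111000, row AND col = 0b101000 = 40; 40 != 56 -> empty
(246,225): row=0b11110110, col=0b11100001, row AND col = 0b11100000 = 224; 224 != 225 -> empty
(193,151): row=0b11000001, col=0b10010111, row AND col = 0b10000001 = 129; 129 != 151 -> empty
(69,48): row=0b1000101, col=0b110000, row AND col = 0b0 = 0; 0 != 48 -> empty
(50,43): row=0b110010, col=0b101011, row AND col = 0b100010 = 34; 34 != 43 -> empty

Answer: yes no no no no no no no no no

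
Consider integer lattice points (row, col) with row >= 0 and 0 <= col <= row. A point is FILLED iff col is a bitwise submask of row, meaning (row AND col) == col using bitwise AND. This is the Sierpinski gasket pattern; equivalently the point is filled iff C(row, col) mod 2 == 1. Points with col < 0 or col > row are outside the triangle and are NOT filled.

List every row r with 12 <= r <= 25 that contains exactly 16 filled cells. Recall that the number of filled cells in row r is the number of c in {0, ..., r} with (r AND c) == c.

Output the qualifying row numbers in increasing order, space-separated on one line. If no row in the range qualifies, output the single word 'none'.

Row r has 2^popcount(r) filled cells, so we need popcount(r) = log2(16) = 4.
Scan r = 12..25 and keep those with exactly 4 one-bits:
r=12=1100 popcount=2 -> skip
r=13=1101 popcount=3 -> skip
r=14=1110 popcount=3 -> skip
r=15=1111 popcount=4 -> KEEP
r=16=10000 popcount=1 -> skip
r=17=10001 popcount=2 -> skip
r=18=10010 popcount=2 -> skip
r=19=10011 popcount=3 -> skip
r=20=10100 popcount=2 -> skip
r=21=10101 popcount=3 -> skip
r=22=10110 popcount=3 -> skip
r=23=10111 popcount=4 -> KEEP
r=24=11000 popcount=2 -> skip
r=25=11001 popcount=3 -> skip
Kept rows: 15 23

Answer: 15 23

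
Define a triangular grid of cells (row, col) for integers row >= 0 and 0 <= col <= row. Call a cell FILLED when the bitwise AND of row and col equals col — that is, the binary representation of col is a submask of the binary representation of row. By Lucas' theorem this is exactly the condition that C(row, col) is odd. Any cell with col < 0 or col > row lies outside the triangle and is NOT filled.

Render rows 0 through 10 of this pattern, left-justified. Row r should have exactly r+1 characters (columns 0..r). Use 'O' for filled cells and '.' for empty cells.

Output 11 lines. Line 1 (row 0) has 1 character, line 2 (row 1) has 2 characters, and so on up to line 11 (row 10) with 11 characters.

Answer: O
OO
O.O
OOOO
O...O
OO..OO
O.O.O.O
OOOOOOOO
O.......O
OO......OO
O.O.....O.O

Derivation:
r0=0: O
r1=1: OO
r2=10: O.O
r3=11: OOOO
r4=100: O...O
r5=101: OO..OO
r6=110: O.O.O.O
r7=111: OOOOOOOO
r8=1000: O.......O
r9=1001: OO......OO
r10=1010: O.O.....O.O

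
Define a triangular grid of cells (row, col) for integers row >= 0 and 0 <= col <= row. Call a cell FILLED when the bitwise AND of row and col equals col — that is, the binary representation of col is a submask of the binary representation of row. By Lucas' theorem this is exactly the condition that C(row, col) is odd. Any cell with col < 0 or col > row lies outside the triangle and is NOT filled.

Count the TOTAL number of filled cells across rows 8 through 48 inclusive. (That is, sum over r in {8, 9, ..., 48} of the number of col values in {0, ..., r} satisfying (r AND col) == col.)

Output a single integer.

r8=1000 pc1: +2 =2
r9=1001 pc2: +4 =6
r10=1010 pc2: +4 =10
r11=1011 pc3: +8 =18
r12=1100 pc2: +4 =22
r13=1101 pc3: +8 =30
r14=1110 pc3: +8 =38
r15=1111 pc4: +16 =54
r16=10000 pc1: +2 =56
r17=10001 pc2: +4 =60
r18=10010 pc2: +4 =64
r19=10011 pc3: +8 =72
r20=10100 pc2: +4 =76
r21=10101 pc3: +8 =84
r22=10110 pc3: +8 =92
r23=10111 pc4: +16 =108
r24=11000 pc2: +4 =112
r25=11001 pc3: +8 =120
r26=11010 pc3: +8 =128
r27=11011 pc4: +16 =144
r28=11100 pc3: +8 =152
r29=11101 pc4: +16 =168
r30=11110 pc4: +16 =184
r31=11111 pc5: +32 =216
r32=100000 pc1: +2 =218
r33=100001 pc2: +4 =222
r34=100010 pc2: +4 =226
r35=100011 pc3: +8 =234
r36=100100 pc2: +4 =238
r37=100101 pc3: +8 =246
r38=100110 pc3: +8 =254
r39=100111 pc4: +16 =270
r40=101000 pc2: +4 =274
r41=101001 pc3: +8 =282
r42=101010 pc3: +8 =290
r43=101011 pc4: +16 =306
r44=101100 pc3: +8 =314
r45=101101 pc4: +16 =330
r46=101110 pc4: +16 =346
r47=101111 pc5: +32 =378
r48=110000 pc2: +4 =382

Answer: 382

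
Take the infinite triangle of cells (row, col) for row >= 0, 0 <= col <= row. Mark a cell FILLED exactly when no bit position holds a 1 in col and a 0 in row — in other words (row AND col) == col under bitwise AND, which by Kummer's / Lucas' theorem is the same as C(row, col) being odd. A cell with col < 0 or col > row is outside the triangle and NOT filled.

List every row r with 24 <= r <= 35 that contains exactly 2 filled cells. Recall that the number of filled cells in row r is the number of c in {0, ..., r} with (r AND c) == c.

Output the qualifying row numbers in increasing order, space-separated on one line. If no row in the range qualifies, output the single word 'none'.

Answer: 32

Derivation:
Row r has 2^popcount(r) filled cells, so we need popcount(r) = log2(2) = 1.
Scan r = 24..35 and keep those with exactly 1 one-bits:
r=24=11000 popcount=2 -> skip
r=25=11001 popcount=3 -> skip
r=26=11010 popcount=3 -> skip
r=27=11011 popcount=4 -> skip
r=28=11100 popcount=3 -> skip
r=29=11101 popcount=4 -> skip
r=30=11110 popcount=4 -> skip
r=31=11111 popcount=5 -> skip
r=32=100000 popcount=1 -> KEEP
r=33=100001 popcount=2 -> skip
r=34=100010 popcount=2 -> skip
r=35=100011 popcount=3 -> skip
Kept rows: 32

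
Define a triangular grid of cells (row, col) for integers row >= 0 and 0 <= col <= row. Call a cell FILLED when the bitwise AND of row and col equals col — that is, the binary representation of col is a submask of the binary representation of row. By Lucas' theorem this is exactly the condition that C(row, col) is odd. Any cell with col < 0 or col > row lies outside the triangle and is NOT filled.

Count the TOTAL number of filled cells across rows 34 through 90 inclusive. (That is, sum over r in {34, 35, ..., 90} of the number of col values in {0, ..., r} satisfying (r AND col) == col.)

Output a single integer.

Answer: 790

Derivation:
r34=100010 pc2: +4 =4
r35=100011 pc3: +8 =12
r36=100100 pc2: +4 =16
r37=100101 pc3: +8 =24
r38=100110 pc3: +8 =32
r39=100111 pc4: +16 =48
r40=101000 pc2: +4 =52
r41=101001 pc3: +8 =60
r42=101010 pc3: +8 =68
r43=101011 pc4: +16 =84
r44=101100 pc3: +8 =92
r45=101101 pc4: +16 =108
r46=101110 pc4: +16 =124
r47=101111 pc5: +32 =156
r48=110000 pc2: +4 =160
r49=110001 pc3: +8 =168
r50=110010 pc3: +8 =176
r51=110011 pc4: +16 =192
r52=110100 pc3: +8 =200
r53=110101 pc4: +16 =216
r54=110110 pc4: +16 =232
r55=110111 pc5: +32 =264
r56=111000 pc3: +8 =272
r57=111001 pc4: +16 =288
r58=111010 pc4: +16 =304
r59=111011 pc5: +32 =336
r60=111100 pc4: +16 =352
r61=111101 pc5: +32 =384
r62=111110 pc5: +32 =416
r63=111111 pc6: +64 =480
r64=1000000 pc1: +2 =482
r65=1000001 pc2: +4 =486
r66=1000010 pc2: +4 =490
r67=1000011 pc3: +8 =498
r68=1000100 pc2: +4 =502
r69=1000101 pc3: +8 =510
r70=1000110 pc3: +8 =518
r71=1000111 pc4: +16 =534
r72=1001000 pc2: +4 =538
r73=1001001 pc3: +8 =546
r74=1001010 pc3: +8 =554
r75=1001011 pc4: +16 =570
r76=1001100 pc3: +8 =578
r77=1001101 pc4: +16 =594
r78=1001110 pc4: +16 =610
r79=1001111 pc5: +32 =642
r80=1010000 pc2: +4 =646
r81=1010001 pc3: +8 =654
r82=1010010 pc3: +8 =662
r83=1010011 pc4: +16 =678
r84=1010100 pc3: +8 =686
r85=1010101 pc4: +16 =702
r86=1010110 pc4: +16 =718
r87=1010111 pc5: +32 =750
r88=1011000 pc3: +8 =758
r89=1011001 pc4: +16 =774
r90=1011010 pc4: +16 =790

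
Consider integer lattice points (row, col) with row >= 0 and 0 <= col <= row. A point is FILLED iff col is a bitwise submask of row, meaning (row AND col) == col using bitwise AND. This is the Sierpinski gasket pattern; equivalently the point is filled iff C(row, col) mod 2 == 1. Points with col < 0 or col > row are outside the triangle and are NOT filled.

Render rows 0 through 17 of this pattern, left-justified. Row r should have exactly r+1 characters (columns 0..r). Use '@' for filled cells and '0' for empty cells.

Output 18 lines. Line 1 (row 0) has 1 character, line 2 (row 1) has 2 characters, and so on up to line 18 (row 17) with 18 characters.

r0=0: @
r1=1: @@
r2=10: @0@
r3=11: @@@@
r4=100: @000@
r5=101: @@00@@
r6=110: @0@0@0@
r7=111: @@@@@@@@
r8=1000: @0000000@
r9=1001: @@000000@@
r10=1010: @0@00000@0@
r11=1011: @@@@0000@@@@
r12=1100: @000@000@000@
r13=1101: @@00@@00@@00@@
r14=1110: @0@0@0@0@0@0@0@
r15=1111: @@@@@@@@@@@@@@@@
r16=10000: @000000000000000@
r17=10001: @@00000000000000@@

Answer: @
@@
@0@
@@@@
@000@
@@00@@
@0@0@0@
@@@@@@@@
@0000000@
@@000000@@
@0@00000@0@
@@@@0000@@@@
@000@000@000@
@@00@@00@@00@@
@0@0@0@0@0@0@0@
@@@@@@@@@@@@@@@@
@000000000000000@
@@00000000000000@@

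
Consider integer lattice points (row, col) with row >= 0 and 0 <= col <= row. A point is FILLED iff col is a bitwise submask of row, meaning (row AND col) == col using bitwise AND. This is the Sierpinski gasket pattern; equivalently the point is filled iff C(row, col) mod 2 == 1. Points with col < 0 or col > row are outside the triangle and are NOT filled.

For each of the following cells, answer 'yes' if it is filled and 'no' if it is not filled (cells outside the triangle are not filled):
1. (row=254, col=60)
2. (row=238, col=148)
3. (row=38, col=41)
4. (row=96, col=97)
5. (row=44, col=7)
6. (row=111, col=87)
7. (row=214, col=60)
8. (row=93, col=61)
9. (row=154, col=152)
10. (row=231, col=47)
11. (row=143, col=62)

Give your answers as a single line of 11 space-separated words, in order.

Answer: yes no no no no no no no yes no no

Derivation:
(254,60): row=0b11111110, col=0b111100, row AND col = 0b111100 = 60; 60 == 60 -> filled
(238,148): row=0b11101110, col=0b10010100, row AND col = 0b10000100 = 132; 132 != 148 -> empty
(38,41): col outside [0, 38] -> not filled
(96,97): col outside [0, 96] -> not filled
(44,7): row=0b101100, col=0b111, row AND col = 0b100 = 4; 4 != 7 -> empty
(111,87): row=0b1101111, col=0b1010111, row AND col = 0b1000111 = 71; 71 != 87 -> empty
(214,60): row=0b11010110, col=0b111100, row AND col = 0b10100 = 20; 20 != 60 -> empty
(93,61): row=0b1011101, col=0b111101, row AND col = 0b11101 = 29; 29 != 61 -> empty
(154,152): row=0b10011010, col=0b10011000, row AND col = 0b10011000 = 152; 152 == 152 -> filled
(231,47): row=0b11100111, col=0b101111, row AND col = 0b100111 = 39; 39 != 47 -> empty
(143,62): row=0b10001111, col=0b111110, row AND col = 0b1110 = 14; 14 != 62 -> empty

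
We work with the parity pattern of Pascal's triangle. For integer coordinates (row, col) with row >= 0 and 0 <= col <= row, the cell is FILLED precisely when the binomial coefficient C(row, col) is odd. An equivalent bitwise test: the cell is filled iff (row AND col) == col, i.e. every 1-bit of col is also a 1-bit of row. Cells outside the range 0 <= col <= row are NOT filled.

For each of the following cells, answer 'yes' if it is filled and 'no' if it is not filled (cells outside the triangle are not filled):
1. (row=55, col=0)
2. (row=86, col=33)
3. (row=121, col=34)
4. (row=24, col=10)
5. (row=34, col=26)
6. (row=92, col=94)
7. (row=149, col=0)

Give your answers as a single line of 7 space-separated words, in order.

(55,0): row=0b110111, col=0b0, row AND col = 0b0 = 0; 0 == 0 -> filled
(86,33): row=0b1010110, col=0b100001, row AND col = 0b0 = 0; 0 != 33 -> empty
(121,34): row=0b1111001, col=0b100010, row AND col = 0b100000 = 32; 32 != 34 -> empty
(24,10): row=0b11000, col=0b1010, row AND col = 0b1000 = 8; 8 != 10 -> empty
(34,26): row=0b100010, col=0b11010, row AND col = 0b10 = 2; 2 != 26 -> empty
(92,94): col outside [0, 92] -> not filled
(149,0): row=0b10010101, col=0b0, row AND col = 0b0 = 0; 0 == 0 -> filled

Answer: yes no no no no no yes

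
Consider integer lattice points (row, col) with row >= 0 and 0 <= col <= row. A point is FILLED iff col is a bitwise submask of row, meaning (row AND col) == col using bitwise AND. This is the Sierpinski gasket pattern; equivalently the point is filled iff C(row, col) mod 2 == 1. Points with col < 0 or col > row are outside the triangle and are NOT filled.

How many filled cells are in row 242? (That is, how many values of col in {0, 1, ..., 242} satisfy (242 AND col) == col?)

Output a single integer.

242 in binary = 11110010
popcount(242) = number of 1-bits in 11110010 = 5
A col c satisfies (242 AND c) == c iff every set bit of c is also set in 242; each of the 5 set bits of 242 can independently be on or off in c.
count = 2^5 = 32

Answer: 32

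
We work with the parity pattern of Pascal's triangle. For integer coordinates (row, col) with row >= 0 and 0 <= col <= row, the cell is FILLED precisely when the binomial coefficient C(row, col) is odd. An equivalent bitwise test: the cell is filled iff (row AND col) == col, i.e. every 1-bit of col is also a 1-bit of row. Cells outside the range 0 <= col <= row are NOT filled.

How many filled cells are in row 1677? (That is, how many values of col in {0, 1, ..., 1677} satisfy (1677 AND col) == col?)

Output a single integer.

Answer: 64

Derivation:
1677 in binary = 11010001101
popcount(1677) = number of 1-bits in 11010001101 = 6
A col c satisfies (1677 AND c) == c iff every set bit of c is also set in 1677; each of the 6 set bits of 1677 can independently be on or off in c.
count = 2^6 = 64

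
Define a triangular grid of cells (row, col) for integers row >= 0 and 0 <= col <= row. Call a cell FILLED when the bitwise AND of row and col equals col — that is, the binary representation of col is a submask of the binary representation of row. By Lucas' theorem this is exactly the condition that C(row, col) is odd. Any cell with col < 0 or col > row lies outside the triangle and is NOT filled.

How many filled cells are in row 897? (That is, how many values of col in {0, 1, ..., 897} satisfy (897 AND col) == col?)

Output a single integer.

897 in binary = 1110000001
popcount(897) = number of 1-bits in 1110000001 = 4
A col c satisfies (897 AND c) == c iff every set bit of c is also set in 897; each of the 4 set bits of 897 can independently be on or off in c.
count = 2^4 = 16

Answer: 16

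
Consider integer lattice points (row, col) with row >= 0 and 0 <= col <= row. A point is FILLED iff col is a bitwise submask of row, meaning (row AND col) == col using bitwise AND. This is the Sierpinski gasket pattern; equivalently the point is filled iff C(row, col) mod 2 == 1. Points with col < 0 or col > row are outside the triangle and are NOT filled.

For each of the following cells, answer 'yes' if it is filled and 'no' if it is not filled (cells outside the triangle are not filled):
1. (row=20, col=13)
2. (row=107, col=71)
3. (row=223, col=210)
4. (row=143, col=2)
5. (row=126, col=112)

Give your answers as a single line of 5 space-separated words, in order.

(20,13): row=0b10100, col=0b1101, row AND col = 0b100 = 4; 4 != 13 -> empty
(107,71): row=0b1101011, col=0b1000111, row AND col = 0b1000011 = 67; 67 != 71 -> empty
(223,210): row=0b11011111, col=0b11010010, row AND col = 0b11010010 = 210; 210 == 210 -> filled
(143,2): row=0b10001111, col=0b10, row AND col = 0b10 = 2; 2 == 2 -> filled
(126,112): row=0b1111110, col=0b1110000, row AND col = 0b1110000 = 112; 112 == 112 -> filled

Answer: no no yes yes yes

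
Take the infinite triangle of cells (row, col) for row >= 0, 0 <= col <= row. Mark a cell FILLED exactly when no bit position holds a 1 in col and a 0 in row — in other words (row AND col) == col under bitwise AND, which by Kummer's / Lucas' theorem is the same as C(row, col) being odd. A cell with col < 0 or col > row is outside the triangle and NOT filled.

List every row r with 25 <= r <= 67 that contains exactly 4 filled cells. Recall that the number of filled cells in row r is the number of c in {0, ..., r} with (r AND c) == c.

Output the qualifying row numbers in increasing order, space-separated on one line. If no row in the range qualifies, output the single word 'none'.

Row r has 2^popcount(r) filled cells, so we need popcount(r) = log2(4) = 2.
Scan r = 25..67 and keep those with exactly 2 one-bits:
r=25=11001 popcount=3 -> skip
r=26=11010 popcount=3 -> skip
r=27=11011 popcount=4 -> skip
r=28=11100 popcount=3 -> skip
r=29=11101 popcount=4 -> skip
r=30=11110 popcount=4 -> skip
r=31=11111 popcount=5 -> skip
r=32=100000 popcount=1 -> skip
r=33=100001 popcount=2 -> KEEP
r=34=100010 popcount=2 -> KEEP
r=35=100011 popcount=3 -> skip
r=36=100100 popcount=2 -> KEEP
r=37=100101 popcount=3 -> skip
r=38=100110 popcount=3 -> skip
r=39=100111 popcount=4 -> skip
r=40=101000 popcount=2 -> KEEP
r=41=101001 popcount=3 -> skip
r=42=101010 popcount=3 -> skip
r=43=101011 popcount=4 -> skip
r=44=101100 popcount=3 -> skip
r=45=101101 popcount=4 -> skip
r=46=101110 popcount=4 -> skip
r=47=101111 popcount=5 -> skip
r=48=110000 popcount=2 -> KEEP
r=49=110001 popcount=3 -> skip
r=50=110010 popcount=3 -> skip
r=51=110011 popcount=4 -> skip
r=52=110100 popcount=3 -> skip
r=53=110101 popcount=4 -> skip
r=54=110110 popcount=4 -> skip
r=55=110111 popcount=5 -> skip
r=56=111000 popcount=3 -> skip
r=57=111001 popcount=4 -> skip
r=58=111010 popcount=4 -> skip
r=59=111011 popcount=5 -> skip
r=60=111100 popcount=4 -> skip
r=61=111101 popcount=5 -> skip
r=62=111110 popcount=5 -> skip
r=63=111111 popcount=6 -> skip
r=64=1000000 popcount=1 -> skip
r=65=1000001 popcount=2 -> KEEP
r=66=1000010 popcount=2 -> KEEP
r=67=1000011 popcount=3 -> skip
Kept rows: 33 34 36 40 48 65 66

Answer: 33 34 36 40 48 65 66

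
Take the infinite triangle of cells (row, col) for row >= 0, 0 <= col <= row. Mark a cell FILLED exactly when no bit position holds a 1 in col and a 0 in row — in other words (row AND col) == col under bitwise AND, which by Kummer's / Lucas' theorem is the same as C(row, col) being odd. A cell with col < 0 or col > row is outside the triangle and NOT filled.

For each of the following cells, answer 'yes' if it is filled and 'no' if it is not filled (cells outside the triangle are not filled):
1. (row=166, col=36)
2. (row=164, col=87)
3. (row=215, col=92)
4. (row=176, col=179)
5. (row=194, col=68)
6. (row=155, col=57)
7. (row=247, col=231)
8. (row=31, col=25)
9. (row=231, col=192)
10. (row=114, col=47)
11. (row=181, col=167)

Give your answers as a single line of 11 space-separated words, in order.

(166,36): row=0b10100110, col=0b100100, row AND col = 0b100100 = 36; 36 == 36 -> filled
(164,87): row=0b10100100, col=0b1010111, row AND col = 0b100 = 4; 4 != 87 -> empty
(215,92): row=0b11010111, col=0b1011100, row AND col = 0b1010100 = 84; 84 != 92 -> empty
(176,179): col outside [0, 176] -> not filled
(194,68): row=0b11000010, col=0b1000100, row AND col = 0b1000000 = 64; 64 != 68 -> empty
(155,57): row=0b10011011, col=0b111001, row AND col = 0b11001 = 25; 25 != 57 -> empty
(247,231): row=0b11110111, col=0b11100111, row AND col = 0b11100111 = 231; 231 == 231 -> filled
(31,25): row=0b11111, col=0b11001, row AND col = 0b11001 = 25; 25 == 25 -> filled
(231,192): row=0b11100111, col=0b11000000, row AND col = 0b11000000 = 192; 192 == 192 -> filled
(114,47): row=0b1110010, col=0b101111, row AND col = 0b100010 = 34; 34 != 47 -> empty
(181,167): row=0b10110101, col=0b10100111, row AND col = 0b10100101 = 165; 165 != 167 -> empty

Answer: yes no no no no no yes yes yes no no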